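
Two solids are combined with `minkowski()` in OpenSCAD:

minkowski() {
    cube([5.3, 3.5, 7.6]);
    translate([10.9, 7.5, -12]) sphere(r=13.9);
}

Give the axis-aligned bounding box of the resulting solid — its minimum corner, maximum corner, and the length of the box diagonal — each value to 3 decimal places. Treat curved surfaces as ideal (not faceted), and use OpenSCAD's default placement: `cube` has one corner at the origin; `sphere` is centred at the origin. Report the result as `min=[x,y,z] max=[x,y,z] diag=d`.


min=[-3.000,-6.400,-25.900] max=[30.100,24.900,9.500] diag=57.693

A = translate([10.9, 7.5, -12]) sphere(r=13.9) → bbox [-3,-6.4,-25.9] .. [24.8,21.4,1.9]
B = cube([5.3, 3.5, 7.6]) → bbox [0,0,0] .. [5.3,3.5,7.6]
lo = A.lo+B.lo = [-3+0, -6.4+0, -25.9+0] = [-3.000,-6.400,-25.900]
hi = A.hi+B.hi = [24.8+5.3, 21.4+3.5, 1.9+7.6] = [30.100,24.900,9.500]
diag = √(33.1²+31.3²+35.4²) = √3328.46 = 57.693


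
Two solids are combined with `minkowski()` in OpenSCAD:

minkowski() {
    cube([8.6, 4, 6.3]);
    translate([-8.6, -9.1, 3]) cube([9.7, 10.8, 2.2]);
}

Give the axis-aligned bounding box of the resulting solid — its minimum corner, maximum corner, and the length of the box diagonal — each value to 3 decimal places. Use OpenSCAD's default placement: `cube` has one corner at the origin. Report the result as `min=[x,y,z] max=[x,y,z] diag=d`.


A = translate([-8.6, -9.1, 3]) cube([9.7, 10.8, 2.2]) → bbox [-8.6,-9.1,3] .. [1.1,1.7,5.2]
B = cube([8.6, 4, 6.3]) → bbox [0,0,0] .. [8.6,4,6.3]
lo = A.lo+B.lo = [-8.6+0, -9.1+0, 3+0] = [-8.600,-9.100,3.000]
hi = A.hi+B.hi = [1.1+8.6, 1.7+4, 5.2+6.3] = [9.700,5.700,11.500]
diag = √(18.3²+14.8²+8.5²) = √626.18 = 25.024

min=[-8.600,-9.100,3.000] max=[9.700,5.700,11.500] diag=25.024


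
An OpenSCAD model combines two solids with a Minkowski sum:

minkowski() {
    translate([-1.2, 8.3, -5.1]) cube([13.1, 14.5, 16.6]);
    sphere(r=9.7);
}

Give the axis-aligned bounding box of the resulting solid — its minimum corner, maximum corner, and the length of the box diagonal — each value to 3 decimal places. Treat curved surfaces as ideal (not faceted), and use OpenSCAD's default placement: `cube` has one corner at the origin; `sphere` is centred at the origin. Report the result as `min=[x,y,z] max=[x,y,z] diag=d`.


min=[-10.900,-1.400,-14.800] max=[21.600,32.500,21.200] diag=59.173

A = translate([-1.2, 8.3, -5.1]) cube([13.1, 14.5, 16.6]) → bbox [-1.2,8.3,-5.1] .. [11.9,22.8,11.5]
B = sphere(r=9.7) → bbox [-9.7,-9.7,-9.7] .. [9.7,9.7,9.7]
lo = A.lo+B.lo = [-1.2-9.7, 8.3-9.7, -5.1-9.7] = [-10.900,-1.400,-14.800]
hi = A.hi+B.hi = [11.9+9.7, 22.8+9.7, 11.5+9.7] = [21.600,32.500,21.200]
diag = √(32.5²+33.9²+36²) = √3501.46 = 59.173


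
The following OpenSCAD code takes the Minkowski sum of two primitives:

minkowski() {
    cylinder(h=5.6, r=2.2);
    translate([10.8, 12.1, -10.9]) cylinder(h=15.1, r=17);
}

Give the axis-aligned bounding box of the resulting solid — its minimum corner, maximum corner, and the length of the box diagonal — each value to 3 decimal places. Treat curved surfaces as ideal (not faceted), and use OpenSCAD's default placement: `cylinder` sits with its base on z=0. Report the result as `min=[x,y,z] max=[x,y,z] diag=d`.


A = translate([10.8, 12.1, -10.9]) cylinder(h=15.1, r=17) → bbox [-6.2,-4.9,-10.9] .. [27.8,29.1,4.2]
B = cylinder(h=5.6, r=2.2) → bbox [-2.2,-2.2,0] .. [2.2,2.2,5.6]
lo = A.lo+B.lo = [-6.2-2.2, -4.9-2.2, -10.9+0] = [-8.400,-7.100,-10.900]
hi = A.hi+B.hi = [27.8+2.2, 29.1+2.2, 4.2+5.6] = [30.000,31.300,9.800]
diag = √(38.4²+38.4²+20.7²) = √3377.61 = 58.117

min=[-8.400,-7.100,-10.900] max=[30.000,31.300,9.800] diag=58.117


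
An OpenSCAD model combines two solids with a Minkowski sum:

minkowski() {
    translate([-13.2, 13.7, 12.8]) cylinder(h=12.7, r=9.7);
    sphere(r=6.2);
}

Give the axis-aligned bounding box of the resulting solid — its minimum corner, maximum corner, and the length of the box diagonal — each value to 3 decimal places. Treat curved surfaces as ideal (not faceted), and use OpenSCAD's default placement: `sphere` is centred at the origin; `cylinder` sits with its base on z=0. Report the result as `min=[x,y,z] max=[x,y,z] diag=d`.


min=[-29.100,-2.200,6.600] max=[2.700,29.600,31.700] diag=51.502

A = translate([-13.2, 13.7, 12.8]) cylinder(h=12.7, r=9.7) → bbox [-22.9,4,12.8] .. [-3.5,23.4,25.5]
B = sphere(r=6.2) → bbox [-6.2,-6.2,-6.2] .. [6.2,6.2,6.2]
lo = A.lo+B.lo = [-22.9-6.2, 4-6.2, 12.8-6.2] = [-29.100,-2.200,6.600]
hi = A.hi+B.hi = [-3.5+6.2, 23.4+6.2, 25.5+6.2] = [2.700,29.600,31.700]
diag = √(31.8²+31.8²+25.1²) = √2652.49 = 51.502


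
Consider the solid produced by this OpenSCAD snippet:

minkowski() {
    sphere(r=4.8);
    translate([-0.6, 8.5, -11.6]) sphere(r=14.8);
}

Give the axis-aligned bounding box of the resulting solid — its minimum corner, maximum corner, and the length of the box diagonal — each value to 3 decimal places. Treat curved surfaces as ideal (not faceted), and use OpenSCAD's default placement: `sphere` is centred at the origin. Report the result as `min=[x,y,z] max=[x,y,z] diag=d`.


A = translate([-0.6, 8.5, -11.6]) sphere(r=14.8) → bbox [-15.4,-6.3,-26.4] .. [14.2,23.3,3.2]
B = sphere(r=4.8) → bbox [-4.8,-4.8,-4.8] .. [4.8,4.8,4.8]
lo = A.lo+B.lo = [-15.4-4.8, -6.3-4.8, -26.4-4.8] = [-20.200,-11.100,-31.200]
hi = A.hi+B.hi = [14.2+4.8, 23.3+4.8, 3.2+4.8] = [19.000,28.100,8.000]
diag = √(39.2²+39.2²+39.2²) = √4609.92 = 67.896

min=[-20.200,-11.100,-31.200] max=[19.000,28.100,8.000] diag=67.896


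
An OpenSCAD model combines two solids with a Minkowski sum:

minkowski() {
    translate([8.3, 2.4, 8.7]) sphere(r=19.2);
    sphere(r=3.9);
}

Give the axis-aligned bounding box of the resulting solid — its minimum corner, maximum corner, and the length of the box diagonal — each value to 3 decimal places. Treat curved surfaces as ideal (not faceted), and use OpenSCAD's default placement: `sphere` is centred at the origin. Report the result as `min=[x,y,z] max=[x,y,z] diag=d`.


min=[-14.800,-20.700,-14.400] max=[31.400,25.500,31.800] diag=80.021

A = translate([8.3, 2.4, 8.7]) sphere(r=19.2) → bbox [-10.9,-16.8,-10.5] .. [27.5,21.6,27.9]
B = sphere(r=3.9) → bbox [-3.9,-3.9,-3.9] .. [3.9,3.9,3.9]
lo = A.lo+B.lo = [-10.9-3.9, -16.8-3.9, -10.5-3.9] = [-14.800,-20.700,-14.400]
hi = A.hi+B.hi = [27.5+3.9, 21.6+3.9, 27.9+3.9] = [31.400,25.500,31.800]
diag = √(46.2²+46.2²+46.2²) = √6403.32 = 80.021


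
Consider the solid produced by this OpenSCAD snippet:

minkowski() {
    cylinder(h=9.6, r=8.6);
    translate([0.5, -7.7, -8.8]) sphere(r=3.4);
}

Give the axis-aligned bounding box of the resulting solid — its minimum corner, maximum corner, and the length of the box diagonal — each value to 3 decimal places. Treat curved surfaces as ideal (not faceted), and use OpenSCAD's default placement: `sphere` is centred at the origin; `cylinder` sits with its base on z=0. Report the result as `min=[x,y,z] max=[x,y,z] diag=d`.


min=[-11.500,-19.700,-12.200] max=[12.500,4.300,4.200] diag=37.696

A = translate([0.5, -7.7, -8.8]) sphere(r=3.4) → bbox [-2.9,-11.1,-12.2] .. [3.9,-4.3,-5.4]
B = cylinder(h=9.6, r=8.6) → bbox [-8.6,-8.6,0] .. [8.6,8.6,9.6]
lo = A.lo+B.lo = [-2.9-8.6, -11.1-8.6, -12.2+0] = [-11.500,-19.700,-12.200]
hi = A.hi+B.hi = [3.9+8.6, -4.3+8.6, -5.4+9.6] = [12.500,4.300,4.200]
diag = √(24²+24²+16.4²) = √1420.96 = 37.696


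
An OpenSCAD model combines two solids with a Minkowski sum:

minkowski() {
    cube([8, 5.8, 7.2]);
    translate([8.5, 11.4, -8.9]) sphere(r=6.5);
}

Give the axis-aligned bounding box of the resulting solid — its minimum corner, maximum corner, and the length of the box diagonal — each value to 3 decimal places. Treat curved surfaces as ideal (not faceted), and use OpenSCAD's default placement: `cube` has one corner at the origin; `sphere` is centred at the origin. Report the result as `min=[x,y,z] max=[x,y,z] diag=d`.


A = translate([8.5, 11.4, -8.9]) sphere(r=6.5) → bbox [2,4.9,-15.4] .. [15,17.9,-2.4]
B = cube([8, 5.8, 7.2]) → bbox [0,0,0] .. [8,5.8,7.2]
lo = A.lo+B.lo = [2+0, 4.9+0, -15.4+0] = [2.000,4.900,-15.400]
hi = A.hi+B.hi = [15+8, 17.9+5.8, -2.4+7.2] = [23.000,23.700,4.800]
diag = √(21²+18.8²+20.2²) = √1202.48 = 34.677

min=[2.000,4.900,-15.400] max=[23.000,23.700,4.800] diag=34.677


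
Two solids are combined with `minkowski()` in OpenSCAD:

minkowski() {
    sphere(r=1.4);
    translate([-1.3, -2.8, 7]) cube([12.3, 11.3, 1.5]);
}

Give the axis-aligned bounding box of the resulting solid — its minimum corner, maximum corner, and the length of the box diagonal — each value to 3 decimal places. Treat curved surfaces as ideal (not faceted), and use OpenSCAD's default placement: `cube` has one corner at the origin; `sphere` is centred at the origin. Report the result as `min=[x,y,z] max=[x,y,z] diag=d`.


min=[-2.700,-4.200,5.600] max=[12.400,9.900,9.900] diag=21.102

A = translate([-1.3, -2.8, 7]) cube([12.3, 11.3, 1.5]) → bbox [-1.3,-2.8,7] .. [11,8.5,8.5]
B = sphere(r=1.4) → bbox [-1.4,-1.4,-1.4] .. [1.4,1.4,1.4]
lo = A.lo+B.lo = [-1.3-1.4, -2.8-1.4, 7-1.4] = [-2.700,-4.200,5.600]
hi = A.hi+B.hi = [11+1.4, 8.5+1.4, 8.5+1.4] = [12.400,9.900,9.900]
diag = √(15.1²+14.1²+4.3²) = √445.31 = 21.102


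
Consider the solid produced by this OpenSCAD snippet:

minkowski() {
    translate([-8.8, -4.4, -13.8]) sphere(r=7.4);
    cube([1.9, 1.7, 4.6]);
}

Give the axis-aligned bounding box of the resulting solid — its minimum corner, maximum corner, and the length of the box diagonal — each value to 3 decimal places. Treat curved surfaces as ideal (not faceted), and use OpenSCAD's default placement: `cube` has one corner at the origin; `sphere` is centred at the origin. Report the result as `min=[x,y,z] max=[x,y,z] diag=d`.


min=[-16.200,-11.800,-21.200] max=[0.500,4.700,-1.800] diag=30.455

A = translate([-8.8, -4.4, -13.8]) sphere(r=7.4) → bbox [-16.2,-11.8,-21.2] .. [-1.4,3,-6.4]
B = cube([1.9, 1.7, 4.6]) → bbox [0,0,0] .. [1.9,1.7,4.6]
lo = A.lo+B.lo = [-16.2+0, -11.8+0, -21.2+0] = [-16.200,-11.800,-21.200]
hi = A.hi+B.hi = [-1.4+1.9, 3+1.7, -6.4+4.6] = [0.500,4.700,-1.800]
diag = √(16.7²+16.5²+19.4²) = √927.5 = 30.455


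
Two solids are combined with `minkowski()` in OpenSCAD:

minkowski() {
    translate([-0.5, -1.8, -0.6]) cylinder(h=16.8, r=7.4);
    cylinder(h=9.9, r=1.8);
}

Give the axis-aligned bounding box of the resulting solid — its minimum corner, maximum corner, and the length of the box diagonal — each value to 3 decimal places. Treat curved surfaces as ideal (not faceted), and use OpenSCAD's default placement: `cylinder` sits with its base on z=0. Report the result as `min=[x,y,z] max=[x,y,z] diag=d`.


min=[-9.700,-11.000,-0.600] max=[8.700,7.400,26.100] diag=37.283

A = translate([-0.5, -1.8, -0.6]) cylinder(h=16.8, r=7.4) → bbox [-7.9,-9.2,-0.6] .. [6.9,5.6,16.2]
B = cylinder(h=9.9, r=1.8) → bbox [-1.8,-1.8,0] .. [1.8,1.8,9.9]
lo = A.lo+B.lo = [-7.9-1.8, -9.2-1.8, -0.6+0] = [-9.700,-11.000,-0.600]
hi = A.hi+B.hi = [6.9+1.8, 5.6+1.8, 16.2+9.9] = [8.700,7.400,26.100]
diag = √(18.4²+18.4²+26.7²) = √1390.01 = 37.283


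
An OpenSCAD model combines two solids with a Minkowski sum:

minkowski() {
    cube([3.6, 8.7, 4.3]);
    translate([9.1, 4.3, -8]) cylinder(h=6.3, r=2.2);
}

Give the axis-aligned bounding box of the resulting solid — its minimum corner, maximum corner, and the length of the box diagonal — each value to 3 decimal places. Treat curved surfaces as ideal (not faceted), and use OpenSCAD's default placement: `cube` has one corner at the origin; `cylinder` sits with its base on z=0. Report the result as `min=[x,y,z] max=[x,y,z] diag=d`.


A = translate([9.1, 4.3, -8]) cylinder(h=6.3, r=2.2) → bbox [6.9,2.1,-8] .. [11.3,6.5,-1.7]
B = cube([3.6, 8.7, 4.3]) → bbox [0,0,0] .. [3.6,8.7,4.3]
lo = A.lo+B.lo = [6.9+0, 2.1+0, -8+0] = [6.900,2.100,-8.000]
hi = A.hi+B.hi = [11.3+3.6, 6.5+8.7, -1.7+4.3] = [14.900,15.200,2.600]
diag = √(8²+13.1²+10.6²) = √347.97 = 18.654

min=[6.900,2.100,-8.000] max=[14.900,15.200,2.600] diag=18.654


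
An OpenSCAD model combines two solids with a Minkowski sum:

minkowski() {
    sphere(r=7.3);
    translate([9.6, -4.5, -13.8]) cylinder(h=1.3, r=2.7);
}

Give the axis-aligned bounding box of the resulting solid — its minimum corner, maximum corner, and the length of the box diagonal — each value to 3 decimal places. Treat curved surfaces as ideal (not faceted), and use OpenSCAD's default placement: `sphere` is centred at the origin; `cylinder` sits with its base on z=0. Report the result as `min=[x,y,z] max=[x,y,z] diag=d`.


min=[-0.400,-14.500,-21.100] max=[19.600,5.500,-5.200] diag=32.447

A = translate([9.6, -4.5, -13.8]) cylinder(h=1.3, r=2.7) → bbox [6.9,-7.2,-13.8] .. [12.3,-1.8,-12.5]
B = sphere(r=7.3) → bbox [-7.3,-7.3,-7.3] .. [7.3,7.3,7.3]
lo = A.lo+B.lo = [6.9-7.3, -7.2-7.3, -13.8-7.3] = [-0.400,-14.500,-21.100]
hi = A.hi+B.hi = [12.3+7.3, -1.8+7.3, -12.5+7.3] = [19.600,5.500,-5.200]
diag = √(20²+20²+15.9²) = √1052.81 = 32.447


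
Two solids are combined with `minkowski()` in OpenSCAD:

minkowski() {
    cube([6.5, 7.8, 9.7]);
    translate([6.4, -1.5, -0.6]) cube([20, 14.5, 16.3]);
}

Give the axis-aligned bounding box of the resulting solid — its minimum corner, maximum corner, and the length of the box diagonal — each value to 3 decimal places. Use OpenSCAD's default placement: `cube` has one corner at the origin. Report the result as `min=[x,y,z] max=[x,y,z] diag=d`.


A = translate([6.4, -1.5, -0.6]) cube([20, 14.5, 16.3]) → bbox [6.4,-1.5,-0.6] .. [26.4,13,15.7]
B = cube([6.5, 7.8, 9.7]) → bbox [0,0,0] .. [6.5,7.8,9.7]
lo = A.lo+B.lo = [6.4+0, -1.5+0, -0.6+0] = [6.400,-1.500,-0.600]
hi = A.hi+B.hi = [26.4+6.5, 13+7.8, 15.7+9.7] = [32.900,20.800,25.400]
diag = √(26.5²+22.3²+26²) = √1875.54 = 43.308

min=[6.400,-1.500,-0.600] max=[32.900,20.800,25.400] diag=43.308


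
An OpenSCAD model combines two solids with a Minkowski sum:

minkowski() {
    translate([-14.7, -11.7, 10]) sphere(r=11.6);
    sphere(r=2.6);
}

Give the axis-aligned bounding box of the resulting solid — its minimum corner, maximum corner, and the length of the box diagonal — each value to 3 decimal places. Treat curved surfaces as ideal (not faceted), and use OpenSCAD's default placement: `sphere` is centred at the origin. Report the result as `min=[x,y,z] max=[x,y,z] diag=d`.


min=[-28.900,-25.900,-4.200] max=[-0.500,2.500,24.200] diag=49.190

A = translate([-14.7, -11.7, 10]) sphere(r=11.6) → bbox [-26.3,-23.3,-1.6] .. [-3.1,-0.1,21.6]
B = sphere(r=2.6) → bbox [-2.6,-2.6,-2.6] .. [2.6,2.6,2.6]
lo = A.lo+B.lo = [-26.3-2.6, -23.3-2.6, -1.6-2.6] = [-28.900,-25.900,-4.200]
hi = A.hi+B.hi = [-3.1+2.6, -0.1+2.6, 21.6+2.6] = [-0.500,2.500,24.200]
diag = √(28.4²+28.4²+28.4²) = √2419.68 = 49.190


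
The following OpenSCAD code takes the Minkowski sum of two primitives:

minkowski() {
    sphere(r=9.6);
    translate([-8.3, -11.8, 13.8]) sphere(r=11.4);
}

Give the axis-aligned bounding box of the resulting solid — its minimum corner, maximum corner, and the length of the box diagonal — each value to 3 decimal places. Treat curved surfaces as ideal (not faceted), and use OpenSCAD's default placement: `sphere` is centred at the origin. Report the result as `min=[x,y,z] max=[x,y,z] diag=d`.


A = translate([-8.3, -11.8, 13.8]) sphere(r=11.4) → bbox [-19.7,-23.2,2.4] .. [3.1,-0.4,25.2]
B = sphere(r=9.6) → bbox [-9.6,-9.6,-9.6] .. [9.6,9.6,9.6]
lo = A.lo+B.lo = [-19.7-9.6, -23.2-9.6, 2.4-9.6] = [-29.300,-32.800,-7.200]
hi = A.hi+B.hi = [3.1+9.6, -0.4+9.6, 25.2+9.6] = [12.700,9.200,34.800]
diag = √(42²+42²+42²) = √5292 = 72.746

min=[-29.300,-32.800,-7.200] max=[12.700,9.200,34.800] diag=72.746


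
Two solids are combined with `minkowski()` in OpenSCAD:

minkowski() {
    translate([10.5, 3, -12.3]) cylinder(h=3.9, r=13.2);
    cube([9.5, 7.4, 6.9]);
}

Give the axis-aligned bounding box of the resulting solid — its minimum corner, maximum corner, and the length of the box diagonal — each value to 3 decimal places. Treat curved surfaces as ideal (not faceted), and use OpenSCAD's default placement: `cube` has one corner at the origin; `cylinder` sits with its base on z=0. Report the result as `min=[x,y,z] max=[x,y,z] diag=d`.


min=[-2.700,-10.200,-12.300] max=[33.200,23.600,-1.500] diag=50.477

A = translate([10.5, 3, -12.3]) cylinder(h=3.9, r=13.2) → bbox [-2.7,-10.2,-12.3] .. [23.7,16.2,-8.4]
B = cube([9.5, 7.4, 6.9]) → bbox [0,0,0] .. [9.5,7.4,6.9]
lo = A.lo+B.lo = [-2.7+0, -10.2+0, -12.3+0] = [-2.700,-10.200,-12.300]
hi = A.hi+B.hi = [23.7+9.5, 16.2+7.4, -8.4+6.9] = [33.200,23.600,-1.500]
diag = √(35.9²+33.8²+10.8²) = √2547.89 = 50.477


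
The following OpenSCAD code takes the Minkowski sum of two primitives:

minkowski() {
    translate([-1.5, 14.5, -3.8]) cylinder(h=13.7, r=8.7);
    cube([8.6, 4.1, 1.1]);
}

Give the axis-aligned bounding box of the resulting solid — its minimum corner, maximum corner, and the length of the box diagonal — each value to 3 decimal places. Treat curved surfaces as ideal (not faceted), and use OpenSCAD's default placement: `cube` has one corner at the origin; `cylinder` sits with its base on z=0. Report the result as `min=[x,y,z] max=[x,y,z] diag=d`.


min=[-10.200,5.800,-3.800] max=[15.800,27.300,11.000] diag=36.841

A = translate([-1.5, 14.5, -3.8]) cylinder(h=13.7, r=8.7) → bbox [-10.2,5.8,-3.8] .. [7.2,23.2,9.9]
B = cube([8.6, 4.1, 1.1]) → bbox [0,0,0] .. [8.6,4.1,1.1]
lo = A.lo+B.lo = [-10.2+0, 5.8+0, -3.8+0] = [-10.200,5.800,-3.800]
hi = A.hi+B.hi = [7.2+8.6, 23.2+4.1, 9.9+1.1] = [15.800,27.300,11.000]
diag = √(26²+21.5²+14.8²) = √1357.29 = 36.841


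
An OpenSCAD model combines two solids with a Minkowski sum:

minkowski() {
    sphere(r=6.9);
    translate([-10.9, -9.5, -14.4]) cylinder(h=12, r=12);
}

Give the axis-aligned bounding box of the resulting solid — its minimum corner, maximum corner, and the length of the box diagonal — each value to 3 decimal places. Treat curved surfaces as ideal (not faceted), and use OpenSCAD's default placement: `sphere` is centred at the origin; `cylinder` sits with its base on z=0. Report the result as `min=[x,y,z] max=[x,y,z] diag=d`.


min=[-29.800,-28.400,-21.300] max=[8.000,9.400,4.500] diag=59.358

A = translate([-10.9, -9.5, -14.4]) cylinder(h=12, r=12) → bbox [-22.9,-21.5,-14.4] .. [1.1,2.5,-2.4]
B = sphere(r=6.9) → bbox [-6.9,-6.9,-6.9] .. [6.9,6.9,6.9]
lo = A.lo+B.lo = [-22.9-6.9, -21.5-6.9, -14.4-6.9] = [-29.800,-28.400,-21.300]
hi = A.hi+B.hi = [1.1+6.9, 2.5+6.9, -2.4+6.9] = [8.000,9.400,4.500]
diag = √(37.8²+37.8²+25.8²) = √3523.32 = 59.358


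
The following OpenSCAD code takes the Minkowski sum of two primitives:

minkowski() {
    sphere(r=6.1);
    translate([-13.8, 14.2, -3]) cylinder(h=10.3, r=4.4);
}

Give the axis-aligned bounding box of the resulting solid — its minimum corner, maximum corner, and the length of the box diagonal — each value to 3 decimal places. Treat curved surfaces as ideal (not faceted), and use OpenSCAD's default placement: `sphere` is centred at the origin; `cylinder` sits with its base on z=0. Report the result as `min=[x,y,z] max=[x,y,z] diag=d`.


A = translate([-13.8, 14.2, -3]) cylinder(h=10.3, r=4.4) → bbox [-18.2,9.8,-3] .. [-9.4,18.6,7.3]
B = sphere(r=6.1) → bbox [-6.1,-6.1,-6.1] .. [6.1,6.1,6.1]
lo = A.lo+B.lo = [-18.2-6.1, 9.8-6.1, -3-6.1] = [-24.300,3.700,-9.100]
hi = A.hi+B.hi = [-9.4+6.1, 18.6+6.1, 7.3+6.1] = [-3.300,24.700,13.400]
diag = √(21²+21²+22.5²) = √1388.25 = 37.259

min=[-24.300,3.700,-9.100] max=[-3.300,24.700,13.400] diag=37.259


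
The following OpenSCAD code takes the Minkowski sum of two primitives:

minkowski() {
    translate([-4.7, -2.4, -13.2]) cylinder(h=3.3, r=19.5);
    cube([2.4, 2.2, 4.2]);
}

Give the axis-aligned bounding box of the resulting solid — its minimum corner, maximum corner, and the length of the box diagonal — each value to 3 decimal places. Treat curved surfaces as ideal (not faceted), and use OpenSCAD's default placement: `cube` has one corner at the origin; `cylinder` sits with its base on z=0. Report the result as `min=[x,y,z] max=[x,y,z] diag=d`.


min=[-24.200,-21.900,-13.200] max=[17.200,19.300,-5.700] diag=58.887

A = translate([-4.7, -2.4, -13.2]) cylinder(h=3.3, r=19.5) → bbox [-24.2,-21.9,-13.2] .. [14.8,17.1,-9.9]
B = cube([2.4, 2.2, 4.2]) → bbox [0,0,0] .. [2.4,2.2,4.2]
lo = A.lo+B.lo = [-24.2+0, -21.9+0, -13.2+0] = [-24.200,-21.900,-13.200]
hi = A.hi+B.hi = [14.8+2.4, 17.1+2.2, -9.9+4.2] = [17.200,19.300,-5.700]
diag = √(41.4²+41.2²+7.5²) = √3467.65 = 58.887


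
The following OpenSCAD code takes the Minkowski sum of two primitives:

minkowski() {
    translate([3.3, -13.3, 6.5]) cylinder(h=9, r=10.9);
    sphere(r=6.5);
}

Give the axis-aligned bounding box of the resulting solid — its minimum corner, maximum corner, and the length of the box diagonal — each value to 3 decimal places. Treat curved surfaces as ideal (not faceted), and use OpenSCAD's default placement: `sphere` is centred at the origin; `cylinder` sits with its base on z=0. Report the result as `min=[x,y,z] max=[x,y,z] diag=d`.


min=[-14.100,-30.700,0.000] max=[20.700,4.100,22.000] diag=53.908

A = translate([3.3, -13.3, 6.5]) cylinder(h=9, r=10.9) → bbox [-7.6,-24.2,6.5] .. [14.2,-2.4,15.5]
B = sphere(r=6.5) → bbox [-6.5,-6.5,-6.5] .. [6.5,6.5,6.5]
lo = A.lo+B.lo = [-7.6-6.5, -24.2-6.5, 6.5-6.5] = [-14.100,-30.700,0.000]
hi = A.hi+B.hi = [14.2+6.5, -2.4+6.5, 15.5+6.5] = [20.700,4.100,22.000]
diag = √(34.8²+34.8²+22²) = √2906.08 = 53.908


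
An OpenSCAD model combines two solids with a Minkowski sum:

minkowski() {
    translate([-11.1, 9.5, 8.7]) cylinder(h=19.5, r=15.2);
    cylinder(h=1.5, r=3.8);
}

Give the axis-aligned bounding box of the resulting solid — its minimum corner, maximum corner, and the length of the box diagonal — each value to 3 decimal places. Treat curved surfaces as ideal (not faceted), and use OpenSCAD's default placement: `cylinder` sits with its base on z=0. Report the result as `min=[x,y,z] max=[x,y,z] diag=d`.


min=[-30.100,-9.500,8.700] max=[7.900,28.500,29.700] diag=57.697

A = translate([-11.1, 9.5, 8.7]) cylinder(h=19.5, r=15.2) → bbox [-26.3,-5.7,8.7] .. [4.1,24.7,28.2]
B = cylinder(h=1.5, r=3.8) → bbox [-3.8,-3.8,0] .. [3.8,3.8,1.5]
lo = A.lo+B.lo = [-26.3-3.8, -5.7-3.8, 8.7+0] = [-30.100,-9.500,8.700]
hi = A.hi+B.hi = [4.1+3.8, 24.7+3.8, 28.2+1.5] = [7.900,28.500,29.700]
diag = √(38²+38²+21²) = √3329 = 57.697


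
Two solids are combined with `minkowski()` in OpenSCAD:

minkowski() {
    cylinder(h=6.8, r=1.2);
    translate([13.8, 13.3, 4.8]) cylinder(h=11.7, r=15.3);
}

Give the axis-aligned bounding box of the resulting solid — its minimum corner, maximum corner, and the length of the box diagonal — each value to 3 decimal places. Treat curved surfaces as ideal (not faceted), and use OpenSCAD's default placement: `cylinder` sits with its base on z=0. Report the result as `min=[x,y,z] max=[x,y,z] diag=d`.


A = translate([13.8, 13.3, 4.8]) cylinder(h=11.7, r=15.3) → bbox [-1.5,-2,4.8] .. [29.1,28.6,16.5]
B = cylinder(h=6.8, r=1.2) → bbox [-1.2,-1.2,0] .. [1.2,1.2,6.8]
lo = A.lo+B.lo = [-1.5-1.2, -2-1.2, 4.8+0] = [-2.700,-3.200,4.800]
hi = A.hi+B.hi = [29.1+1.2, 28.6+1.2, 16.5+6.8] = [30.300,29.800,23.300]
diag = √(33²+33²+18.5²) = √2520.25 = 50.202

min=[-2.700,-3.200,4.800] max=[30.300,29.800,23.300] diag=50.202


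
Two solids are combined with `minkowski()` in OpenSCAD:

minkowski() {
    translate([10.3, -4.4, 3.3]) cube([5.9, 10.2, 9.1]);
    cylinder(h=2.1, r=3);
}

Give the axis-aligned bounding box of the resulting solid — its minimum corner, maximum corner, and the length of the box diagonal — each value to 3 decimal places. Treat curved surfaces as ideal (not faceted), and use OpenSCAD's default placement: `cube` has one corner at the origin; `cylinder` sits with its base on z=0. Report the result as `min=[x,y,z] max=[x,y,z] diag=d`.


min=[7.300,-7.400,3.300] max=[19.200,8.800,14.500] diag=23.011

A = translate([10.3, -4.4, 3.3]) cube([5.9, 10.2, 9.1]) → bbox [10.3,-4.4,3.3] .. [16.2,5.8,12.4]
B = cylinder(h=2.1, r=3) → bbox [-3,-3,0] .. [3,3,2.1]
lo = A.lo+B.lo = [10.3-3, -4.4-3, 3.3+0] = [7.300,-7.400,3.300]
hi = A.hi+B.hi = [16.2+3, 5.8+3, 12.4+2.1] = [19.200,8.800,14.500]
diag = √(11.9²+16.2²+11.2²) = √529.49 = 23.011


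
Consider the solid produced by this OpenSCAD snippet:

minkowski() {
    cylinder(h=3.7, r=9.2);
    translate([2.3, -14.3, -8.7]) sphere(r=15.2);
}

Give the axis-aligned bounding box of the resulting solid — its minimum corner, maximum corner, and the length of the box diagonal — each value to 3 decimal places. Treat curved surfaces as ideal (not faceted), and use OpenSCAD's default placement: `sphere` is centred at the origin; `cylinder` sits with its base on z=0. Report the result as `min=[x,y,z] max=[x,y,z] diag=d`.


min=[-22.100,-38.700,-23.900] max=[26.700,10.100,10.200] diag=76.979

A = translate([2.3, -14.3, -8.7]) sphere(r=15.2) → bbox [-12.9,-29.5,-23.9] .. [17.5,0.9,6.5]
B = cylinder(h=3.7, r=9.2) → bbox [-9.2,-9.2,0] .. [9.2,9.2,3.7]
lo = A.lo+B.lo = [-12.9-9.2, -29.5-9.2, -23.9+0] = [-22.100,-38.700,-23.900]
hi = A.hi+B.hi = [17.5+9.2, 0.9+9.2, 6.5+3.7] = [26.700,10.100,10.200]
diag = √(48.8²+48.8²+34.1²) = √5925.69 = 76.979


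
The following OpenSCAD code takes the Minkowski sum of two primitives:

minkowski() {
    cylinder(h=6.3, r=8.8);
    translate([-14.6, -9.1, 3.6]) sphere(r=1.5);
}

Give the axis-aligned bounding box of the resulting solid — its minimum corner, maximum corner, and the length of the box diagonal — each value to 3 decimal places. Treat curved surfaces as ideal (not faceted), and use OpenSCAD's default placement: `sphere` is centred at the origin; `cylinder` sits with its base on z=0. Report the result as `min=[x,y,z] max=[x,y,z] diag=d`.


A = translate([-14.6, -9.1, 3.6]) sphere(r=1.5) → bbox [-16.1,-10.6,2.1] .. [-13.1,-7.6,5.1]
B = cylinder(h=6.3, r=8.8) → bbox [-8.8,-8.8,0] .. [8.8,8.8,6.3]
lo = A.lo+B.lo = [-16.1-8.8, -10.6-8.8, 2.1+0] = [-24.900,-19.400,2.100]
hi = A.hi+B.hi = [-13.1+8.8, -7.6+8.8, 5.1+6.3] = [-4.300,1.200,11.400]
diag = √(20.6²+20.6²+9.3²) = √935.21 = 30.581

min=[-24.900,-19.400,2.100] max=[-4.300,1.200,11.400] diag=30.581


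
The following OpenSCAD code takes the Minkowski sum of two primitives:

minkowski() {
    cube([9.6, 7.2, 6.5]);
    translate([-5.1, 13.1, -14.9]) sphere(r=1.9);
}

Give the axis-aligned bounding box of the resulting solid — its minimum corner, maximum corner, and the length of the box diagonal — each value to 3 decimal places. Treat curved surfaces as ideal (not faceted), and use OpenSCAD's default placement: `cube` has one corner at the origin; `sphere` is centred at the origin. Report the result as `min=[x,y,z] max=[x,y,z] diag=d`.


min=[-7.000,11.200,-16.800] max=[6.400,22.200,-6.500] diag=20.166

A = translate([-5.1, 13.1, -14.9]) sphere(r=1.9) → bbox [-7,11.2,-16.8] .. [-3.2,15,-13]
B = cube([9.6, 7.2, 6.5]) → bbox [0,0,0] .. [9.6,7.2,6.5]
lo = A.lo+B.lo = [-7+0, 11.2+0, -16.8+0] = [-7.000,11.200,-16.800]
hi = A.hi+B.hi = [-3.2+9.6, 15+7.2, -13+6.5] = [6.400,22.200,-6.500]
diag = √(13.4²+11²+10.3²) = √406.65 = 20.166


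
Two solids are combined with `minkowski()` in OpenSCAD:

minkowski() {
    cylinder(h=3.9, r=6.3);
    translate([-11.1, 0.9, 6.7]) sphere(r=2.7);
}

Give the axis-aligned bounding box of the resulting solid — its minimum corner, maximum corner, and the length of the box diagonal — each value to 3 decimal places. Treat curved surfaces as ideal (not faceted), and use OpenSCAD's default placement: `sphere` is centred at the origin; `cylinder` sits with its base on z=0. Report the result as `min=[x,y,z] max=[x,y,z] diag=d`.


min=[-20.100,-8.100,4.000] max=[-2.100,9.900,13.300] diag=27.101

A = translate([-11.1, 0.9, 6.7]) sphere(r=2.7) → bbox [-13.8,-1.8,4] .. [-8.4,3.6,9.4]
B = cylinder(h=3.9, r=6.3) → bbox [-6.3,-6.3,0] .. [6.3,6.3,3.9]
lo = A.lo+B.lo = [-13.8-6.3, -1.8-6.3, 4+0] = [-20.100,-8.100,4.000]
hi = A.hi+B.hi = [-8.4+6.3, 3.6+6.3, 9.4+3.9] = [-2.100,9.900,13.300]
diag = √(18²+18²+9.3²) = √734.49 = 27.101


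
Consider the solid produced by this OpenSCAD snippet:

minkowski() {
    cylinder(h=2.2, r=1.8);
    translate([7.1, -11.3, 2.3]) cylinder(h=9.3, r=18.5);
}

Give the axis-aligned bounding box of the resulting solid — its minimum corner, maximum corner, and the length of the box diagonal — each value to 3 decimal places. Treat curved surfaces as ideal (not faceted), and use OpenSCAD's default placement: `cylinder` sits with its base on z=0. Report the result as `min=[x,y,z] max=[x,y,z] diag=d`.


A = translate([7.1, -11.3, 2.3]) cylinder(h=9.3, r=18.5) → bbox [-11.4,-29.8,2.3] .. [25.6,7.2,11.6]
B = cylinder(h=2.2, r=1.8) → bbox [-1.8,-1.8,0] .. [1.8,1.8,2.2]
lo = A.lo+B.lo = [-11.4-1.8, -29.8-1.8, 2.3+0] = [-13.200,-31.600,2.300]
hi = A.hi+B.hi = [25.6+1.8, 7.2+1.8, 11.6+2.2] = [27.400,9.000,13.800]
diag = √(40.6²+40.6²+11.5²) = √3428.97 = 58.557

min=[-13.200,-31.600,2.300] max=[27.400,9.000,13.800] diag=58.557


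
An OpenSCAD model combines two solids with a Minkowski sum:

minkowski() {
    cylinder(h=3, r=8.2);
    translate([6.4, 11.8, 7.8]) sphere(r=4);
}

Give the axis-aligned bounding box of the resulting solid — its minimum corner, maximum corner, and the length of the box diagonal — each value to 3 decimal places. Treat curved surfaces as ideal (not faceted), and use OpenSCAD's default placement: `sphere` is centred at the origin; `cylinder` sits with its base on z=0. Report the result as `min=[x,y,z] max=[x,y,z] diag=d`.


A = translate([6.4, 11.8, 7.8]) sphere(r=4) → bbox [2.4,7.8,3.8] .. [10.4,15.8,11.8]
B = cylinder(h=3, r=8.2) → bbox [-8.2,-8.2,0] .. [8.2,8.2,3]
lo = A.lo+B.lo = [2.4-8.2, 7.8-8.2, 3.8+0] = [-5.800,-0.400,3.800]
hi = A.hi+B.hi = [10.4+8.2, 15.8+8.2, 11.8+3] = [18.600,24.000,14.800]
diag = √(24.4²+24.4²+11²) = √1311.72 = 36.218

min=[-5.800,-0.400,3.800] max=[18.600,24.000,14.800] diag=36.218


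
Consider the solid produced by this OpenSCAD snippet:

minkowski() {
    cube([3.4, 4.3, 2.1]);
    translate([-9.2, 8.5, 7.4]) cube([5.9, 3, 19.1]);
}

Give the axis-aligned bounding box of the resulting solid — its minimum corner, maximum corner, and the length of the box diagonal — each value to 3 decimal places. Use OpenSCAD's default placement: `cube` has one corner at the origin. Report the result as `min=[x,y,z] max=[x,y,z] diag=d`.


A = translate([-9.2, 8.5, 7.4]) cube([5.9, 3, 19.1]) → bbox [-9.2,8.5,7.4] .. [-3.3,11.5,26.5]
B = cube([3.4, 4.3, 2.1]) → bbox [0,0,0] .. [3.4,4.3,2.1]
lo = A.lo+B.lo = [-9.2+0, 8.5+0, 7.4+0] = [-9.200,8.500,7.400]
hi = A.hi+B.hi = [-3.3+3.4, 11.5+4.3, 26.5+2.1] = [0.100,15.800,28.600]
diag = √(9.3²+7.3²+21.2²) = √589.22 = 24.274

min=[-9.200,8.500,7.400] max=[0.100,15.800,28.600] diag=24.274


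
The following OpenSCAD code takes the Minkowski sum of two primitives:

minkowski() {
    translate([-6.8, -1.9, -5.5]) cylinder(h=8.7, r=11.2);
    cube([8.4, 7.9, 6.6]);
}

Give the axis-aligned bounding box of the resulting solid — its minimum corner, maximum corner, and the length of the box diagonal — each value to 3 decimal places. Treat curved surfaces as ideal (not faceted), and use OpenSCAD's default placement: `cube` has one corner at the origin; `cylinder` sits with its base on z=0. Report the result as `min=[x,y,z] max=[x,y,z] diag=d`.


A = translate([-6.8, -1.9, -5.5]) cylinder(h=8.7, r=11.2) → bbox [-18,-13.1,-5.5] .. [4.4,9.3,3.2]
B = cube([8.4, 7.9, 6.6]) → bbox [0,0,0] .. [8.4,7.9,6.6]
lo = A.lo+B.lo = [-18+0, -13.1+0, -5.5+0] = [-18.000,-13.100,-5.500]
hi = A.hi+B.hi = [4.4+8.4, 9.3+7.9, 3.2+6.6] = [12.800,17.200,9.800]
diag = √(30.8²+30.3²+15.3²) = √2100.82 = 45.835

min=[-18.000,-13.100,-5.500] max=[12.800,17.200,9.800] diag=45.835


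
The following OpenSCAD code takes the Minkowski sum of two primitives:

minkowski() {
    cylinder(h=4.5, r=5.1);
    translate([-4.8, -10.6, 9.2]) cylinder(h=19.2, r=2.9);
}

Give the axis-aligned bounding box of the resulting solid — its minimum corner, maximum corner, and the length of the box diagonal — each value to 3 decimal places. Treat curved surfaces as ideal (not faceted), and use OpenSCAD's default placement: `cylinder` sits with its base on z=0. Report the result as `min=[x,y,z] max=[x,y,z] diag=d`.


min=[-12.800,-18.600,9.200] max=[3.200,-2.600,32.900] diag=32.767

A = translate([-4.8, -10.6, 9.2]) cylinder(h=19.2, r=2.9) → bbox [-7.7,-13.5,9.2] .. [-1.9,-7.7,28.4]
B = cylinder(h=4.5, r=5.1) → bbox [-5.1,-5.1,0] .. [5.1,5.1,4.5]
lo = A.lo+B.lo = [-7.7-5.1, -13.5-5.1, 9.2+0] = [-12.800,-18.600,9.200]
hi = A.hi+B.hi = [-1.9+5.1, -7.7+5.1, 28.4+4.5] = [3.200,-2.600,32.900]
diag = √(16²+16²+23.7²) = √1073.69 = 32.767


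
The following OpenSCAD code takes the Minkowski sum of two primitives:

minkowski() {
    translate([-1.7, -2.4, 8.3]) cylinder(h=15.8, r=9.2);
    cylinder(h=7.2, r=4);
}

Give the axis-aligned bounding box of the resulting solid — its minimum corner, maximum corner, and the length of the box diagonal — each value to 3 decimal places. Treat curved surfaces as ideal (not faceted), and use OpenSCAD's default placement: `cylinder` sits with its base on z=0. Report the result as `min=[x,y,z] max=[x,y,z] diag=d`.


min=[-14.900,-15.600,8.300] max=[11.500,10.800,31.300] diag=43.851

A = translate([-1.7, -2.4, 8.3]) cylinder(h=15.8, r=9.2) → bbox [-10.9,-11.6,8.3] .. [7.5,6.8,24.1]
B = cylinder(h=7.2, r=4) → bbox [-4,-4,0] .. [4,4,7.2]
lo = A.lo+B.lo = [-10.9-4, -11.6-4, 8.3+0] = [-14.900,-15.600,8.300]
hi = A.hi+B.hi = [7.5+4, 6.8+4, 24.1+7.2] = [11.500,10.800,31.300]
diag = √(26.4²+26.4²+23²) = √1922.92 = 43.851


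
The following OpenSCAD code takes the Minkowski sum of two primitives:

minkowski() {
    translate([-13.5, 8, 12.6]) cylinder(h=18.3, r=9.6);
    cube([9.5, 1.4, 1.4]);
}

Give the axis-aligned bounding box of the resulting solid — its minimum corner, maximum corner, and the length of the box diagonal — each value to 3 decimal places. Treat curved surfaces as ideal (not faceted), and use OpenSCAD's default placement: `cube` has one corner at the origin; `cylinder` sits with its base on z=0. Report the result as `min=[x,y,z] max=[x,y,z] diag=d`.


A = translate([-13.5, 8, 12.6]) cylinder(h=18.3, r=9.6) → bbox [-23.1,-1.6,12.6] .. [-3.9,17.6,30.9]
B = cube([9.5, 1.4, 1.4]) → bbox [0,0,0] .. [9.5,1.4,1.4]
lo = A.lo+B.lo = [-23.1+0, -1.6+0, 12.6+0] = [-23.100,-1.600,12.600]
hi = A.hi+B.hi = [-3.9+9.5, 17.6+1.4, 30.9+1.4] = [5.600,19.000,32.300]
diag = √(28.7²+20.6²+19.7²) = √1636.14 = 40.449

min=[-23.100,-1.600,12.600] max=[5.600,19.000,32.300] diag=40.449


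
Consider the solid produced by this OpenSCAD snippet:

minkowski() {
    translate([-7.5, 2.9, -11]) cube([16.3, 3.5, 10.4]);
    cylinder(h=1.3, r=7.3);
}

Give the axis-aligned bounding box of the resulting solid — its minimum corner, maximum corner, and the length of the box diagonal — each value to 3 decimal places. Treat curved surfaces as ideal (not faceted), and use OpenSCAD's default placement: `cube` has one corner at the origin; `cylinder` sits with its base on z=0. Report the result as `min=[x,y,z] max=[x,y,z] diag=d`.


min=[-14.800,-4.400,-11.000] max=[16.100,13.700,0.700] diag=37.674

A = translate([-7.5, 2.9, -11]) cube([16.3, 3.5, 10.4]) → bbox [-7.5,2.9,-11] .. [8.8,6.4,-0.6]
B = cylinder(h=1.3, r=7.3) → bbox [-7.3,-7.3,0] .. [7.3,7.3,1.3]
lo = A.lo+B.lo = [-7.5-7.3, 2.9-7.3, -11+0] = [-14.800,-4.400,-11.000]
hi = A.hi+B.hi = [8.8+7.3, 6.4+7.3, -0.6+1.3] = [16.100,13.700,0.700]
diag = √(30.9²+18.1²+11.7²) = √1419.31 = 37.674


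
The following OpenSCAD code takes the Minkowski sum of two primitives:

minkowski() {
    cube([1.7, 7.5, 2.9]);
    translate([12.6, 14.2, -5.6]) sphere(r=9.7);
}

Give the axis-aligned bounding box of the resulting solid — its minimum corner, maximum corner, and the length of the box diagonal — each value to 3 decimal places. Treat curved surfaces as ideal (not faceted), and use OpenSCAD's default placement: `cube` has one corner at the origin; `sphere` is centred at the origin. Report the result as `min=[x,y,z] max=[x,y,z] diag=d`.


min=[2.900,4.500,-15.300] max=[24.000,31.400,7.000] diag=40.818

A = translate([12.6, 14.2, -5.6]) sphere(r=9.7) → bbox [2.9,4.5,-15.3] .. [22.3,23.9,4.1]
B = cube([1.7, 7.5, 2.9]) → bbox [0,0,0] .. [1.7,7.5,2.9]
lo = A.lo+B.lo = [2.9+0, 4.5+0, -15.3+0] = [2.900,4.500,-15.300]
hi = A.hi+B.hi = [22.3+1.7, 23.9+7.5, 4.1+2.9] = [24.000,31.400,7.000]
diag = √(21.1²+26.9²+22.3²) = √1666.11 = 40.818


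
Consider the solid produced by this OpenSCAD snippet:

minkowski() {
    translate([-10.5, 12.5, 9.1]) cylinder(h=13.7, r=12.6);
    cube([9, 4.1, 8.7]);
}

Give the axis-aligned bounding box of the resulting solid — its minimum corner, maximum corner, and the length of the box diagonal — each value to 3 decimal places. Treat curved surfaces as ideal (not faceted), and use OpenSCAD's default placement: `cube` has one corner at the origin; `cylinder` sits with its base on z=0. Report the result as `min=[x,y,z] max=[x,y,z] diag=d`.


min=[-23.100,-0.100,9.100] max=[11.100,29.200,31.500] diag=50.298

A = translate([-10.5, 12.5, 9.1]) cylinder(h=13.7, r=12.6) → bbox [-23.1,-0.1,9.1] .. [2.1,25.1,22.8]
B = cube([9, 4.1, 8.7]) → bbox [0,0,0] .. [9,4.1,8.7]
lo = A.lo+B.lo = [-23.1+0, -0.1+0, 9.1+0] = [-23.100,-0.100,9.100]
hi = A.hi+B.hi = [2.1+9, 25.1+4.1, 22.8+8.7] = [11.100,29.200,31.500]
diag = √(34.2²+29.3²+22.4²) = √2529.89 = 50.298


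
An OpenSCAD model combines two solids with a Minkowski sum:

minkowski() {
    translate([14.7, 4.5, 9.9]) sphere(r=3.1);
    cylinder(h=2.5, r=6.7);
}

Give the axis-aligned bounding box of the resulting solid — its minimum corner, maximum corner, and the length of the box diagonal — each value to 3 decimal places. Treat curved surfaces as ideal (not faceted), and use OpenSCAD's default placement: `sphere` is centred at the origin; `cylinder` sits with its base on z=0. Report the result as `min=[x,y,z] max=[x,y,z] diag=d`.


A = translate([14.7, 4.5, 9.9]) sphere(r=3.1) → bbox [11.6,1.4,6.8] .. [17.8,7.6,13]
B = cylinder(h=2.5, r=6.7) → bbox [-6.7,-6.7,0] .. [6.7,6.7,2.5]
lo = A.lo+B.lo = [11.6-6.7, 1.4-6.7, 6.8+0] = [4.900,-5.300,6.800]
hi = A.hi+B.hi = [17.8+6.7, 7.6+6.7, 13+2.5] = [24.500,14.300,15.500]
diag = √(19.6²+19.6²+8.7²) = √844.01 = 29.052

min=[4.900,-5.300,6.800] max=[24.500,14.300,15.500] diag=29.052


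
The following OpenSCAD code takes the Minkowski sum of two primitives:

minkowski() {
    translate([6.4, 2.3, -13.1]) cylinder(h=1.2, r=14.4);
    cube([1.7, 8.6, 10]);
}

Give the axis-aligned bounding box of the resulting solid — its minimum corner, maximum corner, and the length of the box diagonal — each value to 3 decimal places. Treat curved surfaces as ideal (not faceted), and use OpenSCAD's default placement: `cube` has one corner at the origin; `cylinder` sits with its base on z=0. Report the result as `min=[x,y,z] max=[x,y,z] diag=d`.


min=[-8.000,-12.100,-13.100] max=[22.500,25.300,-1.900] diag=49.542

A = translate([6.4, 2.3, -13.1]) cylinder(h=1.2, r=14.4) → bbox [-8,-12.1,-13.1] .. [20.8,16.7,-11.9]
B = cube([1.7, 8.6, 10]) → bbox [0,0,0] .. [1.7,8.6,10]
lo = A.lo+B.lo = [-8+0, -12.1+0, -13.1+0] = [-8.000,-12.100,-13.100]
hi = A.hi+B.hi = [20.8+1.7, 16.7+8.6, -11.9+10] = [22.500,25.300,-1.900]
diag = √(30.5²+37.4²+11.2²) = √2454.45 = 49.542


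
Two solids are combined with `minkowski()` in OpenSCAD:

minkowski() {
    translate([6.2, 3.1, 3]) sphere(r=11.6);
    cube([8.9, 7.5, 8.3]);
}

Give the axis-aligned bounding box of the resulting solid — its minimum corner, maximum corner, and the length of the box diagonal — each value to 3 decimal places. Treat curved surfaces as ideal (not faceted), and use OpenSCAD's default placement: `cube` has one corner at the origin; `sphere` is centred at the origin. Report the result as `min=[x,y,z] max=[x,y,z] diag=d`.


min=[-5.400,-8.500,-8.600] max=[26.700,22.200,22.900] diag=54.453

A = translate([6.2, 3.1, 3]) sphere(r=11.6) → bbox [-5.4,-8.5,-8.6] .. [17.8,14.7,14.6]
B = cube([8.9, 7.5, 8.3]) → bbox [0,0,0] .. [8.9,7.5,8.3]
lo = A.lo+B.lo = [-5.4+0, -8.5+0, -8.6+0] = [-5.400,-8.500,-8.600]
hi = A.hi+B.hi = [17.8+8.9, 14.7+7.5, 14.6+8.3] = [26.700,22.200,22.900]
diag = √(32.1²+30.7²+31.5²) = √2965.15 = 54.453
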